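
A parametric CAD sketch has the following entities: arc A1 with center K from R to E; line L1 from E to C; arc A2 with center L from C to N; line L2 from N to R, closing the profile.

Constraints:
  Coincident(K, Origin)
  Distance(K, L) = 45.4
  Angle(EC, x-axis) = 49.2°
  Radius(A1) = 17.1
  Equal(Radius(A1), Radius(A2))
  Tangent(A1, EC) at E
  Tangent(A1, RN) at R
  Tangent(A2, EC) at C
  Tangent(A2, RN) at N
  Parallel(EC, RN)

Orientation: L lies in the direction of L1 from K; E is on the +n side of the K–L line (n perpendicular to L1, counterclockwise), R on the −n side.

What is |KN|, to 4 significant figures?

48.51

Tangency of A1 to both parallel lines with radius 17.1 puts E and R at K ± 17.1·n: E = (-12.94, 11.17), R = (12.94, -11.17). Equal radii place C and N the same way about L: C = L + 17.1·n = (16.72, 45.54), N = L − 17.1·n = (42.61, 23.19). Then |KN| = |N − K| = 48.51.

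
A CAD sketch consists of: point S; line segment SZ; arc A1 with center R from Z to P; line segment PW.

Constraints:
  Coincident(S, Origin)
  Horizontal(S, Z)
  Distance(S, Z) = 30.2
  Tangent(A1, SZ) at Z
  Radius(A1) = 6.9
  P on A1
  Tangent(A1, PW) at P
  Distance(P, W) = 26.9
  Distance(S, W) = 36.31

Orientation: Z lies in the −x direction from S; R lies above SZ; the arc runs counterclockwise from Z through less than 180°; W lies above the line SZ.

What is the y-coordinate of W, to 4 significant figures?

31.70

S is at the origin; S and Z share the same y with |SZ| = 30.2 and Z on the −x side, so Z = (-30.20, 0.000). The tangent condition forces RZ to be normal to SZ, so R = Z + (0, 6.9) = (-30.20, 6.900). Since RP ⟂ PW (tangency), |RW| = √(6.9² + 26.9²) = 27.77 regardless of where P sits on A1. So W lies on both circle(S, 36.31) and circle(R, 27.77); the above-SZ intersection is W = (-17.70, 31.70). P is the foot of the tangent from W: P = (-23.46, 5.424).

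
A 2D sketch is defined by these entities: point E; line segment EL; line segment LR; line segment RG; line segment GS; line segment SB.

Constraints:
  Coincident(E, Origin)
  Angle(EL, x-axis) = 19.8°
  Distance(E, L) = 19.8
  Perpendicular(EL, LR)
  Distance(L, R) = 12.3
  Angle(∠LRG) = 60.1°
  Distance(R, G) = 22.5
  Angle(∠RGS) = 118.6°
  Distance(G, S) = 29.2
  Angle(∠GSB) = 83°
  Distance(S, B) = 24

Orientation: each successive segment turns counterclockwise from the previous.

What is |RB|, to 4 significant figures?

37.27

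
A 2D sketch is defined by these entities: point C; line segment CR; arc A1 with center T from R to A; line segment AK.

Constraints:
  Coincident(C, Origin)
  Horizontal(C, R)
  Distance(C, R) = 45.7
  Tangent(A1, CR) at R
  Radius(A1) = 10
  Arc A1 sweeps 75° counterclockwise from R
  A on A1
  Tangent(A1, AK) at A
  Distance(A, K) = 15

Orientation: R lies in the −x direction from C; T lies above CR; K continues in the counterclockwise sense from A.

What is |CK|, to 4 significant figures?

38.91

C is at the origin; CR is horizontal with |CR| = 45.7 and R on the −x side, so R = (-45.70, 0.000). Since A1 is tangent to CR there, TR ⟂ CR, so T = R + (0, 10) = (-45.70, 10.00). On A1, R sits at bearing -90° from T; a 75° counterclockwise sweep puts A at bearing -15°, so A = T + 10.0·(cos -15°, sin -15°) = (-36.04, 7.412). Since A1 is tangent to AK there, TA ⟂ AK, so AK runs along (−sin -15°, cos -15°); with |AK| = 15.0, K = (-32.16, 21.90). Then |CK| = |K − C| = 38.91.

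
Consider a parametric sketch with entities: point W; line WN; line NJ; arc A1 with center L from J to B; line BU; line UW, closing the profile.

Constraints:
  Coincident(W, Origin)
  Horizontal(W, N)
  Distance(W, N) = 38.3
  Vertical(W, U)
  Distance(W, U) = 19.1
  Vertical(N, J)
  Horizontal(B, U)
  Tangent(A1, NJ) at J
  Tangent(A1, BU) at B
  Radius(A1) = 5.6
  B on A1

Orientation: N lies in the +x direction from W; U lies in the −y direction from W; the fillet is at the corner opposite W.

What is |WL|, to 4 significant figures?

35.38

W is at the origin; W and N share the same y with |WN| = 38.3 and N on the +x side, so N = (38.30, 0.000). WU is vertical with |WU| = 19.1 and U on the −y side, so U = (0.000, -19.10). The virtual corner opposite W is at (38.30, -19.10). The tangent condition forces LJ to be normal to NJ and since A1 is tangent to BU there, LB ⟂ BU, with radius 5.6, so the center L sits 5.6 in from both sides at L = (32.70, -13.50). Then |WL| = |L − W| = 35.38.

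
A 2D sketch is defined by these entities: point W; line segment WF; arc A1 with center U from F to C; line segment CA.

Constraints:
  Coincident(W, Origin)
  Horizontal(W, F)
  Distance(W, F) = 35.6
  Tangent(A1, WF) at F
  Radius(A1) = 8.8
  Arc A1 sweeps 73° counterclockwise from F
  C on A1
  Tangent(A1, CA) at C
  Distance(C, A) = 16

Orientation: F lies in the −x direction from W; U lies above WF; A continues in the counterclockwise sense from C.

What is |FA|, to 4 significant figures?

25.20

W is at the origin; W and F share the same y with |WF| = 35.6 and F on the −x side, so F = (-35.60, 0.000). Tangency of A1 to WF means the radius UF is perpendicular to WF, so U = F + (0, 8.8) = (-35.60, 8.800). On A1, F sits at bearing -90° from U; a 73° counterclockwise sweep puts C at bearing -17°, so C = U + 8.8·(cos -17°, sin -17°) = (-27.18, 6.227). Since A1 is tangent to CA there, UC ⟂ CA, so CA runs along (−sin -17°, cos -17°); with |CA| = 16.0, A = (-22.51, 21.53). Then |FA| = |A − F| = 25.20.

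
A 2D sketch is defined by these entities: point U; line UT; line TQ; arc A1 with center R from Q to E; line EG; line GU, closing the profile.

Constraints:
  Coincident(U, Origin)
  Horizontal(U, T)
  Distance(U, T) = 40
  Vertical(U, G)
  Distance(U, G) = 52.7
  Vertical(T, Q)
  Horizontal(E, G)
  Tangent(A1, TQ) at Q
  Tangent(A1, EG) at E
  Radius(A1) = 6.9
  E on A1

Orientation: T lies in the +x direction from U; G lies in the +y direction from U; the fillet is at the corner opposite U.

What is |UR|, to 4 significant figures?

56.51

U is at the origin; UT is horizontal with |UT| = 40.0 and T on the +x side, so T = (40.00, 0.000). U and G share the same x with |UG| = 52.7 and G on the +y side, so G = (0.000, 52.70). The virtual corner opposite U is at (40.00, 52.70). Since A1 is tangent to TQ there, RQ ⟂ TQ and A1 meets EG tangentially, so RE is at right angles to EG, with radius 6.9, so the center R sits 6.9 in from both sides at R = (33.10, 45.80). Then |UR| = |R − U| = 56.51.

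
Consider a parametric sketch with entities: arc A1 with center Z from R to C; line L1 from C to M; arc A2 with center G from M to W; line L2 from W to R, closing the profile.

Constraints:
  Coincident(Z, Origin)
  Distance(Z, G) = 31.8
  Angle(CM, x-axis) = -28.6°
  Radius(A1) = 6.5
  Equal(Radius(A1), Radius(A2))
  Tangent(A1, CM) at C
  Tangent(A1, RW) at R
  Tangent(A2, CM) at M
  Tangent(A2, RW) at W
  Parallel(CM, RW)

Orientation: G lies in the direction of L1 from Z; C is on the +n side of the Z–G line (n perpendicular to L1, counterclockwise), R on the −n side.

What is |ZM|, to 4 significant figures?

32.46

The slot axis is L1's direction at -28.6°, so u = (cos -28.6°, sin -28.6°) = (0.8780, -0.4787) and n = (−sin -28.6°, cos -28.6°) = (0.4787, 0.8780). Z is at the origin and G lies 31.8 along u from Z, so G = 31.8·u = (27.92, -15.22). Tangency of A1 to both parallel lines with radius 6.5 puts C and R at Z ± 6.5·n: C = (3.111, 5.707), R = (-3.111, -5.707). Equal radii place M and W the same way about G: M = G + 6.5·n = (31.03, -9.516), W = G − 6.5·n = (24.81, -20.93). Then |ZM| = |M − Z| = 32.46.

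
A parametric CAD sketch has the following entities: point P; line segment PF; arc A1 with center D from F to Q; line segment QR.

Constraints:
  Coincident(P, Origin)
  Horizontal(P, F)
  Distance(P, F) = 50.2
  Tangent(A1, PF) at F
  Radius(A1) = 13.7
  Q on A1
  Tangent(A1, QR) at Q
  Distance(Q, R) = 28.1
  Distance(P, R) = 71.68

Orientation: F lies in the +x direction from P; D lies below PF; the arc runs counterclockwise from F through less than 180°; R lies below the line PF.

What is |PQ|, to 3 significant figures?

45.0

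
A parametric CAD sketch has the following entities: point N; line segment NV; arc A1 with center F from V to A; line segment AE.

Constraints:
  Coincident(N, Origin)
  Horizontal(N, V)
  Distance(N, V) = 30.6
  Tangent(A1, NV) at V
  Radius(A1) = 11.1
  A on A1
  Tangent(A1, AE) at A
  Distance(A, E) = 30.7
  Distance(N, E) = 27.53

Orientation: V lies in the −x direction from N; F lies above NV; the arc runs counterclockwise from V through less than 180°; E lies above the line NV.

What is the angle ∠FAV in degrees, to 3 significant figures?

65.1°

Checks: ∠(FV, VN) = 90.00° ✓; |FV| = 11.10 ✓; |FA| = 11.10 ✓; ∠(FA, AE) = 90.00° ✓; |AE| = 30.70 ✓; |NE| = 27.53 ✓.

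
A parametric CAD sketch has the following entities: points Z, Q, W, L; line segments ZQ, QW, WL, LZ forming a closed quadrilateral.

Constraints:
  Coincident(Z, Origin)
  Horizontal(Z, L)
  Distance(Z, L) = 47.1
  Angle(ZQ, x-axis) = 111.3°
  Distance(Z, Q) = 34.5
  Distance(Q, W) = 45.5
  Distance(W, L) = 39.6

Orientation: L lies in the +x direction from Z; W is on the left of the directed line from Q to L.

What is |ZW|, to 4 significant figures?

49.31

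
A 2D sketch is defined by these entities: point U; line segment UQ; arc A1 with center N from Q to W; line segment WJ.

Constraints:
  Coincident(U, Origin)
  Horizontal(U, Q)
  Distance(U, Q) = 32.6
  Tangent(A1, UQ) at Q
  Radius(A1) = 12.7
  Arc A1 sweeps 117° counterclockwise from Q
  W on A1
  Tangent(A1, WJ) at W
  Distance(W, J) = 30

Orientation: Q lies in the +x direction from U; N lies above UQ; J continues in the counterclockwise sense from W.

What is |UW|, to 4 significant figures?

47.64

U is at the origin; UQ is horizontal with |UQ| = 32.6 and Q on the +x side, so Q = (32.60, 0.000). Since A1 is tangent to UQ there, NQ ⟂ UQ, so N = Q + (0, 12.7) = (32.60, 12.70). On A1, Q sits at bearing -90° from N; a 117° counterclockwise sweep puts W at bearing 27°, so W = N + 12.7·(cos 27°, sin 27°) = (43.92, 18.47). Then |UW| = |W − U| = 47.64.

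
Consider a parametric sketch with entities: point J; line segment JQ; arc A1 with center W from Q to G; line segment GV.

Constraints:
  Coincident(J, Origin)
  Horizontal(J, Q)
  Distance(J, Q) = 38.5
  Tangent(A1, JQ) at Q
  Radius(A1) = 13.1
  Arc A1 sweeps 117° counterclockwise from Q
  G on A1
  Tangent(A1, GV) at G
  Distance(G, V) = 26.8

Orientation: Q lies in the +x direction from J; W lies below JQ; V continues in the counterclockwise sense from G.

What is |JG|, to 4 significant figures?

32.90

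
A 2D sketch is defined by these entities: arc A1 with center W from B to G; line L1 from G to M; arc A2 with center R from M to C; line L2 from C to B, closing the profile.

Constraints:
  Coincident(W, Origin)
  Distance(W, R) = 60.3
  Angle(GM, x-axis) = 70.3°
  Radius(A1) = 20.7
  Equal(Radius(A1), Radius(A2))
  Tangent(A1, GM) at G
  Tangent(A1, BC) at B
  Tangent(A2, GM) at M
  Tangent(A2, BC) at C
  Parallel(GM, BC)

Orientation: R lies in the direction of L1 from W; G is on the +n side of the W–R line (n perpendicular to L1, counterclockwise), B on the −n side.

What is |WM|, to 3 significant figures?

63.8

The slot axis is L1's direction at 70.3°, so u = (cos 70.3°, sin 70.3°) = (0.337, 0.941) and n = (−sin 70.3°, cos 70.3°) = (-0.941, 0.337). W is at the origin and R lies 60.3 along u from W, so R = 60.3·u = (20.3, 56.8). Tangency of A1 to both parallel lines with radius 20.7 puts G and B at W ± 20.7·n: G = (-19.5, 6.98), B = (19.5, -6.98). Equal radii place M and C the same way about R: M = R + 20.7·n = (0.838, 63.7), C = R − 20.7·n = (39.8, 49.8). Then |WM| = |M − W| = 63.8.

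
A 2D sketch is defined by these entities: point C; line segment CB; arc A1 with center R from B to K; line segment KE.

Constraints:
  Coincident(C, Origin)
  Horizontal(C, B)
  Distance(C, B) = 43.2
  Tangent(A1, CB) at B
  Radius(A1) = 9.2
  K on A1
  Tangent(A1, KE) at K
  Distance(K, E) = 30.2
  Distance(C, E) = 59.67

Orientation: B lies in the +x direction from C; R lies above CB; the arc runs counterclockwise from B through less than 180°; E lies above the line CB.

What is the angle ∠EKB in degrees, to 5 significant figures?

126.87°

Checks: |RK| = 9.200 ✓; ∠(RK, KE) = 90.00° ✓; |KE| = 30.20 ✓; |CE| = 59.67 ✓.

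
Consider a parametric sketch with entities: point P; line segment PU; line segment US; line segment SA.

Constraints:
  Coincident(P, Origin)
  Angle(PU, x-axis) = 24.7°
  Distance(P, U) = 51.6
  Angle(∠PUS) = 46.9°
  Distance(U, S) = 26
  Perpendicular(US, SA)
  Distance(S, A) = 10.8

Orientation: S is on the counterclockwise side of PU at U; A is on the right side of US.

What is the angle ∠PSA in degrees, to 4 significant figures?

166.2°

∠PUS = 46.9°, so US runs at 24.7° + (180° − 46.9°) = 157.8° from the x-axis; with |US| = 26.0, S = U + 26.0·(cos 157.8°, sin 157.8°) = (22.81, 31.39). The perpendicularity gives SA at right angles to US; with |SA| = 10.8 on the right of US, A = S + 10.8·(0.3778, 0.9259) = (26.89, 41.39). Then cos ∠PSA = SP·SA / (|SP||SA|), giving 166.2°.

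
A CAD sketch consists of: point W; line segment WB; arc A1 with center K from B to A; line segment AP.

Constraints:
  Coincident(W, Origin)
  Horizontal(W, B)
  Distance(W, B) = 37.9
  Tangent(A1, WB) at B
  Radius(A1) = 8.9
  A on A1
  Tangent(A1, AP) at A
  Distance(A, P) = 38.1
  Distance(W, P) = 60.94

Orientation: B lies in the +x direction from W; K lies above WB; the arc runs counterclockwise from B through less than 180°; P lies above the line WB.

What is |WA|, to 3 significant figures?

47.8

W is at the origin; W and B share the same y with |WB| = 37.9 and B on the +x side, so B = (37.9, 0.00). Since A1 is tangent to WB there, KB ⟂ WB, so K = B + (0, 8.9) = (37.9, 8.90). Since KA ⟂ AP (tangency), |KP| = √(8.9² + 38.1²) = 39.1 regardless of where A sits on A1. So P lies on both circle(W, 60.94) and circle(K, 39.1); the above-WB intersection is P = (37.5, 48.0). A is the foot of the tangent from P: A = (46.5, 11.0).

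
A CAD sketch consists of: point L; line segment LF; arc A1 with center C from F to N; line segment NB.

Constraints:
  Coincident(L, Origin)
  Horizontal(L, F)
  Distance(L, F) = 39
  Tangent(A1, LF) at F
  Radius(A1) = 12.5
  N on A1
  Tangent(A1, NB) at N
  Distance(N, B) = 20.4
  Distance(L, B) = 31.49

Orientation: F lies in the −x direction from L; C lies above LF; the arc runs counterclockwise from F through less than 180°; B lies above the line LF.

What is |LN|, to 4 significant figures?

28.65

Checks: |CN| = 12.50 ✓; ∠(CN, NB) = 90.00° ✓; |NB| = 20.40 ✓; |LB| = 31.49 ✓.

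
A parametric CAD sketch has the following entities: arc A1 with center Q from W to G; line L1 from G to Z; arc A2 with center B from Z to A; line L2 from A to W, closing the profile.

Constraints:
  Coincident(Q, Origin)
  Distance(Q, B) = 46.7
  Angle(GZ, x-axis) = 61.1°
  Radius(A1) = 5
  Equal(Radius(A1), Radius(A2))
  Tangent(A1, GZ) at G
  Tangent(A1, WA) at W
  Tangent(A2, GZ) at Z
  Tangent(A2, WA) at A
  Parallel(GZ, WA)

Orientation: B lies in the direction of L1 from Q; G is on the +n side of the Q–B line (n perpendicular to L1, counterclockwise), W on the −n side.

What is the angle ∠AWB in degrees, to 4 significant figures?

6.111°

Tangency of A1 to both parallel lines with radius 5.0 puts G and W at Q ± 5.0·n: G = (-4.377, 2.416), W = (4.377, -2.416). Equal radii place Z and A the same way about B: Z = B + 5.0·n = (18.19, 43.30), A = B − 5.0·n = (26.95, 38.47). Then cos ∠AWB = WA·WB / (|WA||WB|), giving 6.111°.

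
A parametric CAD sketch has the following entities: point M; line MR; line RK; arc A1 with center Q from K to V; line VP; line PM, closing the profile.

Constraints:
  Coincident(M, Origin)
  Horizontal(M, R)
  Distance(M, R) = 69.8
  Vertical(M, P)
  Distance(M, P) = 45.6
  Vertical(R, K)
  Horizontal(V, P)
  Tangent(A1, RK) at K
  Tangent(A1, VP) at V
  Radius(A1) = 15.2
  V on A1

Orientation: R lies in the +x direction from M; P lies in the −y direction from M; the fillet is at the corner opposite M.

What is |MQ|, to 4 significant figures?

62.49

M is at the origin; M and R share the same y with |MR| = 69.8 and R on the +x side, so R = (69.80, 0.000). MP is vertical with |MP| = 45.6 and P on the −y side, so P = (0.000, -45.60). The virtual corner opposite M is at (69.80, -45.60). The tangent condition forces QK to be normal to RK and A1 meets VP tangentially, so QV is at right angles to VP, with radius 15.2, so the center Q sits 15.2 in from both sides at Q = (54.60, -30.40). Then |MQ| = |Q − M| = 62.49.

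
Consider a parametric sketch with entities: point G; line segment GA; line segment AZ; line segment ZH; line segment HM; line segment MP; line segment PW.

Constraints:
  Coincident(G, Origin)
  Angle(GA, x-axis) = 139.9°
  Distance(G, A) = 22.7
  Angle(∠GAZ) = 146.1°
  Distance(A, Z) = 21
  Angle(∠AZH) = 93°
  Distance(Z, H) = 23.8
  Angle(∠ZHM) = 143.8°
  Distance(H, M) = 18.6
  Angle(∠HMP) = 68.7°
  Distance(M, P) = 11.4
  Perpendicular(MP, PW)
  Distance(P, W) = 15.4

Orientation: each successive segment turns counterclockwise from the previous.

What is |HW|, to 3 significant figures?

5.03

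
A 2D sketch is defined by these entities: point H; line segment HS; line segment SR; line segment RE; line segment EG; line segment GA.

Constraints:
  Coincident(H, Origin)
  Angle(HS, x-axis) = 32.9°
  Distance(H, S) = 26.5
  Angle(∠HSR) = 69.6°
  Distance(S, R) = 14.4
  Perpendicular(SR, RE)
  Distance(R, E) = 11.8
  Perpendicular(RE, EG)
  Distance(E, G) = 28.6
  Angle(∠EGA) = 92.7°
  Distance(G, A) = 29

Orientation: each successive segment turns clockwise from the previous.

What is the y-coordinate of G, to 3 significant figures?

25.7

H is at the origin; HS runs at 32.9° with length 26.5, so S = (22.2, 14.4). ∠HSR = 69.6° gives SR at -77.5° from the x-axis; with |SR| = 14.4, R = (25.4, 0.335). SR is perpendicular to RE, so RE runs at -168°; with |RE| = 11.8, E = (13.8, -2.22). RE ⟂ EG, so EG runs at 102°; with |EG| = 28.6, G = (7.66, 25.7). So G.y = 25.7.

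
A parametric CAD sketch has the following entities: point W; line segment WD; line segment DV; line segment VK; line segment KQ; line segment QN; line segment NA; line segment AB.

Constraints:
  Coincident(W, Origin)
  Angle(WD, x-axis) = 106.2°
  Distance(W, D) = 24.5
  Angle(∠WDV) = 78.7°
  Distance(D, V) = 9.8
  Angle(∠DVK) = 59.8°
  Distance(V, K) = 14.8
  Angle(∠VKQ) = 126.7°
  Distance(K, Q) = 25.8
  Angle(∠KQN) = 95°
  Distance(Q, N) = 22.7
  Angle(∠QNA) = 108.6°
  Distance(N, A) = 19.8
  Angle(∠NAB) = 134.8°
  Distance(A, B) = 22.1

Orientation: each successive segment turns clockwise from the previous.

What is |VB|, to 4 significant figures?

10.74

W is at the origin; WD runs at 106.2° with length 24.5, so D = (-6.835, 23.53). ∠WDV = 78.7° gives DV at 4.900° from the x-axis; with |DV| = 9.8, V = (2.929, 24.36). ∠DVK = 59.8° gives VK at -115.3° from the x-axis; with |VK| = 14.8, K = (-3.396, 10.98). ∠VKQ = 126.7° gives KQ at -168.6° from the x-axis; with |KQ| = 25.8, Q = (-28.69, 5.884). ∠KQN = 95.0° gives QN at 106.4° from the x-axis; with |QN| = 22.7, N = (-35.10, 27.66). ∠QNA = 108.6° gives NA at 35.00° from the x-axis; with |NA| = 19.8, A = (-18.88, 39.02). ∠NAB = 134.8° gives AB at -10.20° from the x-axis; with |AB| = 22.1, B = (2.874, 35.10). Then |VB| = |B − V| = 10.74.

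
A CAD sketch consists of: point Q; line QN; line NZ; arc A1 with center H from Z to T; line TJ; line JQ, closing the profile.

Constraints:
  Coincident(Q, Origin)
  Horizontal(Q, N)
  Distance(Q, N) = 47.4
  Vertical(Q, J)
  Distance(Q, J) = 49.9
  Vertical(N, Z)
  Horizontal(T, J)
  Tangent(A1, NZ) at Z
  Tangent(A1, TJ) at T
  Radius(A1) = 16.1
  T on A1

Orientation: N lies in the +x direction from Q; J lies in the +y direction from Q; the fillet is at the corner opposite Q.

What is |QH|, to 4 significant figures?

46.07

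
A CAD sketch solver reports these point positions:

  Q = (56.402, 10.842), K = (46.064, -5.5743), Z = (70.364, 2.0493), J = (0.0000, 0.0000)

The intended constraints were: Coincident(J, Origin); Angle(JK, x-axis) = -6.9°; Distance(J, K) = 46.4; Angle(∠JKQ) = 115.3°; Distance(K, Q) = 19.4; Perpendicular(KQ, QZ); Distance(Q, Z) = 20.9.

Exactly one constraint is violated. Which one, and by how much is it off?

Distance(Q, Z) = 20.9 — off by 4.40.

J = (0.00, 0.00) ✓; JK at -6.900° ✓; |JK| = 46.40 ✓; ∠JKQ = 115.3° ✓; |KQ| = 19.40 ✓; ∠(KQ, QZ) = 90.00° ✓; |QZ| = 16.50 ✗.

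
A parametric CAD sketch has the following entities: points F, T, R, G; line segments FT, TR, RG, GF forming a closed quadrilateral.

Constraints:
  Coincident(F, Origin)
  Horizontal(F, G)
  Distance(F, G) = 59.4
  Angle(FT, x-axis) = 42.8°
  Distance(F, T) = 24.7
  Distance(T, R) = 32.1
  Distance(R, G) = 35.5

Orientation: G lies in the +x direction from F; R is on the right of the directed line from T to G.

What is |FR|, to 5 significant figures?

30.314

F is at the origin; F and G share the same y with |FG| = 59.4 and G in +x, so G = (59.4, 0). FT runs at 42.8° with |FT| = 24.7, so T = (18.123, 16.782). R is determined by |TR| = 32.1 and |RG| = 35.5 together: it lies at the intersection of circle(T, 32.1) and circle(G, 35.5). With |TG| = 44.558, the foot of the radical line on TG is 19.700 from T and the perpendicular offset is √(32.1² − 19.700²) = 25.344. Taking the right-of-TG solution: R = (26.827, -14.115).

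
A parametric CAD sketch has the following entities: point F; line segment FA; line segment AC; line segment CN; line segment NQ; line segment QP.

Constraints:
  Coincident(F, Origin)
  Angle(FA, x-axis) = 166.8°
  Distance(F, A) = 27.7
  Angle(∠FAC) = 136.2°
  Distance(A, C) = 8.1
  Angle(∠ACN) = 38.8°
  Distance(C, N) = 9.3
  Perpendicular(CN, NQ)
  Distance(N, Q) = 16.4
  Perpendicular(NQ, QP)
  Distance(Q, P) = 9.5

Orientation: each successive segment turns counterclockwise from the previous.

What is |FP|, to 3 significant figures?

36.8

The perpendicularity gives NQ at right angles to CN, so NQ runs at 81.8°; with |NQ| = 16.4, Q = (-22.4, 17.1). NQ is perpendicular to QP, so QP runs at 172°; with |QP| = 9.5, P = (-31.8, 18.5). Then |FP| = |P − F| = 36.8.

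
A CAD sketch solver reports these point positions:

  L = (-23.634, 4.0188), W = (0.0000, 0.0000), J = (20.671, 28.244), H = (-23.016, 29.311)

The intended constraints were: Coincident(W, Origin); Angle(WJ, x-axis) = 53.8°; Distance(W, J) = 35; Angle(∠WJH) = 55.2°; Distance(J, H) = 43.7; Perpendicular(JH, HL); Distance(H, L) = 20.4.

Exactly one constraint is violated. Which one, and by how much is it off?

Distance(H, L) = 20.4 — off by 4.90.

W = (0.00, 0.00) ✓; WJ at 53.80° ✓; |WJ| = 35.00 ✓; ∠WJH = 55.20° ✓; |JH| = 43.70 ✓; ∠(JH, HL) = 90.00° ✓; |HL| = 25.30 ✗.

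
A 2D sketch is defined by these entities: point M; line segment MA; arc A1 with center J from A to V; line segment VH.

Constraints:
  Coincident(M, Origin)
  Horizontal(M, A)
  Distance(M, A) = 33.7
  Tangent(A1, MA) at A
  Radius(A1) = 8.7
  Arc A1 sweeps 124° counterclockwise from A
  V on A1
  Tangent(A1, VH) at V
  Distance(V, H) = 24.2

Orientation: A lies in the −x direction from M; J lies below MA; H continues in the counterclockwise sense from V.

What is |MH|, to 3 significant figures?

43.4

M is at the origin; M and A share the same y with |MA| = 33.7 and A on the −x side, so A = (-33.7, 0.00). The tangent condition forces JA to be normal to MA, so J = A + (0, -8.7) = (-33.7, -8.70). On A1, A sits at bearing 90° from J; a 124° counterclockwise sweep puts V at bearing 214°, so V = J + 8.7·(cos 214°, sin 214°) = (-40.9, -13.6). The tangent condition forces JV to be normal to VH, so VH runs along (−sin 214°, cos 214°); with |VH| = 24.2, H = (-27.4, -33.6). Then |MH| = |H − M| = 43.4.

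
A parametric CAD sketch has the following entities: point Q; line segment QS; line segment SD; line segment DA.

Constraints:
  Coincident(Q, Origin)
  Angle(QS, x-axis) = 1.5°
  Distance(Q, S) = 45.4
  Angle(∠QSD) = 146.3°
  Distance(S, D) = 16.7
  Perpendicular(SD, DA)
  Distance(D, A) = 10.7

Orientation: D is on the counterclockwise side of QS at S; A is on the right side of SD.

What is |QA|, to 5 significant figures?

65.231

Q is at the origin; QS runs at 1.5° with length 45.4, so S = 45.4·(cos 1.5°, sin 1.5°) = (45.384, 1.1884). ∠QSD = 146.3°, so SD runs at 1.5° + (180° − 146.3°) = 35.200° from the x-axis; with |SD| = 16.7, D = S + 16.7·(cos 35.200°, sin 35.200°) = (59.031, 10.815). The perpendicularity gives DA at right angles to SD; with |DA| = 10.7 on the right of SD, A = D + 10.7·(0.57643, -0.81714) = (65.199, 2.0714). Then |QA| = |A − Q| = 65.231.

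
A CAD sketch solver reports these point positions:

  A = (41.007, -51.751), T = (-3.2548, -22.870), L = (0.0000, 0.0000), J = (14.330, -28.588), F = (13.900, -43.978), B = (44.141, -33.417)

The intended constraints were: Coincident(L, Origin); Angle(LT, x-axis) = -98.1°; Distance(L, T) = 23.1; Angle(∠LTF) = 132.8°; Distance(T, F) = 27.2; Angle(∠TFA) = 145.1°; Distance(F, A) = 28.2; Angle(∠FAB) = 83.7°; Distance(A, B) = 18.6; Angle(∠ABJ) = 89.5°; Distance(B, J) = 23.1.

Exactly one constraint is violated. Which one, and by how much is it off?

Distance(B, J) = 23.1 — off by 7.10.

L = (0.00, 0.00) ✓; LT at -98.10° ✓; |LT| = 23.10 ✓; ∠LTF = 132.8° ✓; |TF| = 27.20 ✓; ∠TFA = 145.1° ✓; |FA| = 28.20 ✓; ∠FAB = 83.70° ✓; |AB| = 18.60 ✓; ∠ABJ = 89.50° ✓; |BJ| = 30.20 ✗.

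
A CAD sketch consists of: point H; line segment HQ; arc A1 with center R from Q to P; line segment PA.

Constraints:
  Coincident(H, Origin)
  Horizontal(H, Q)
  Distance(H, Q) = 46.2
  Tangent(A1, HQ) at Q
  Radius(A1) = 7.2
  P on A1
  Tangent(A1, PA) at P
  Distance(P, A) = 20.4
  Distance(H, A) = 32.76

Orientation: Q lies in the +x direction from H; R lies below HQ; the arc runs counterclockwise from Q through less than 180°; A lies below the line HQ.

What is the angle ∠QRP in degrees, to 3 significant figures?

49.2°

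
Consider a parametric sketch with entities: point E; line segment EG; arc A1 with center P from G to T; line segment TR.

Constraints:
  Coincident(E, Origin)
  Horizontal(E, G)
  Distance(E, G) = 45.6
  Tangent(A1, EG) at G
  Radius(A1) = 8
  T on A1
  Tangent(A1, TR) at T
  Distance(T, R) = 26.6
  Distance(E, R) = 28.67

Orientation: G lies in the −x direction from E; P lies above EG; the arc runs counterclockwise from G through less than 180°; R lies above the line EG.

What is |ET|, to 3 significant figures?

40.3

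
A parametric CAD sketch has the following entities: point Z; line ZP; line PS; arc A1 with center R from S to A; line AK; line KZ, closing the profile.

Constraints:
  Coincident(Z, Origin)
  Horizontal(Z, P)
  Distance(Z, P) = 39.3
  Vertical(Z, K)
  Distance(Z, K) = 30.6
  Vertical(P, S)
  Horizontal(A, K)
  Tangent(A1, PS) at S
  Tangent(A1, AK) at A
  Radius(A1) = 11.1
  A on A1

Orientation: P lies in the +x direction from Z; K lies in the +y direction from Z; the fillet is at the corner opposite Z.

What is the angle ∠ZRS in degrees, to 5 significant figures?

145.34°

Z is at the origin; ZP is horizontal with |ZP| = 39.3 and P on the +x side, so P = (39.300, 0.0000). Z and K share the same x with |ZK| = 30.6 and K on the +y side, so K = (0.0000, 30.600). The virtual corner opposite Z is at (39.300, 30.600). The tangent condition forces RS to be normal to PS and A1 meets AK tangentially, so RA is at right angles to AK, with radius 11.1, so the center R sits 11.1 in from both sides at R = (28.200, 19.500). That places the tangent points at S = (39.300, 19.500) on PS and A = (28.200, 30.600) on AK. Then cos ∠ZRS = RZ·RS / (|RZ||RS|), giving 145.34°.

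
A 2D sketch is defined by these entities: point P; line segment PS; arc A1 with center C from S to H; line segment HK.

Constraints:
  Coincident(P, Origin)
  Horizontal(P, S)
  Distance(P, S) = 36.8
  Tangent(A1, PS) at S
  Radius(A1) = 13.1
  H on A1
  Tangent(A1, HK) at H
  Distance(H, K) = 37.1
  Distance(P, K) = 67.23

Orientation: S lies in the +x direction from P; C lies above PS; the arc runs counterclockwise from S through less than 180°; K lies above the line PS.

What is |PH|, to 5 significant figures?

52.051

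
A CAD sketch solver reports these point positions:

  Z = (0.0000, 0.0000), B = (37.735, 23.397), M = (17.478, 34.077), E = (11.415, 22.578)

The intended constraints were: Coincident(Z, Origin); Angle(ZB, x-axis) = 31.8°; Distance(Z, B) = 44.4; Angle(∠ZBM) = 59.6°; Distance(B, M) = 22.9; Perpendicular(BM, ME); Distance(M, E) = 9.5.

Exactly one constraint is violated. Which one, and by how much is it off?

Distance(M, E) = 9.5 — off by 3.50.

Z = (0.00, 0.00) ✓; ZB at 31.80° ✓; |ZB| = 44.40 ✓; ∠ZBM = 59.60° ✓; |BM| = 22.90 ✓; ∠(BM, ME) = 90.00° ✓; |ME| = 13.00 ✗.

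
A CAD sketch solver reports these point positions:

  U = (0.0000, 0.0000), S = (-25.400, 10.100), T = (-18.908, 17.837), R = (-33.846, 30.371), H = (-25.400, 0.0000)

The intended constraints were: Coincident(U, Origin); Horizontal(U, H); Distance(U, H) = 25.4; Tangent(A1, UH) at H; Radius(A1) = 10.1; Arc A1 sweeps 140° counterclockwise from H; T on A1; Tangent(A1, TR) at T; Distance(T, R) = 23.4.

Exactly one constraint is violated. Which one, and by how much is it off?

Distance(T, R) = 23.4 — off by 3.90.

U = (0.00, 0.00) ✓; U.y = 0.00, H.y = 0.00 ✓; |UH| = 25.40 ✓; ∠(SH, HU) = 90.00° ✓; |SH| = 10.10 ✓; bearing(S→T) − bearing(S→H) = 140.0° ✓; |ST| = 10.10 ✓; ∠(ST, TR) = 90.00° ✓; |TR| = 19.50 ✗.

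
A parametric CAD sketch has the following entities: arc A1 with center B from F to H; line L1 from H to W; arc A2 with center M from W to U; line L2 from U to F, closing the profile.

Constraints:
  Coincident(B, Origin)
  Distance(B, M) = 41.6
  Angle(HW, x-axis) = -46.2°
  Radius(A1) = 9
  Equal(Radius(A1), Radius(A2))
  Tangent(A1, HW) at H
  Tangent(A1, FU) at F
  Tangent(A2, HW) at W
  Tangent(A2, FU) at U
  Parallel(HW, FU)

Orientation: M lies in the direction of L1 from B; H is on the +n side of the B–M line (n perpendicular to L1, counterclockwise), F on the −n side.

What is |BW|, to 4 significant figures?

42.56

The slot axis is L1's direction at -46.2°, so u = (cos -46.2°, sin -46.2°) = (0.6921, -0.7218) and n = (−sin -46.2°, cos -46.2°) = (0.7218, 0.6921). B is at the origin and M lies 41.6 along u from B, so M = 41.6·u = (28.79, -30.03). Tangency of A1 to both parallel lines with radius 9.0 puts H and F at B ± 9.0·n: H = (6.496, 6.229), F = (-6.496, -6.229). Equal radii place W and U the same way about M: W = M + 9.0·n = (35.29, -23.80), U = M − 9.0·n = (22.30, -36.25). Then |BW| = |W − B| = 42.56.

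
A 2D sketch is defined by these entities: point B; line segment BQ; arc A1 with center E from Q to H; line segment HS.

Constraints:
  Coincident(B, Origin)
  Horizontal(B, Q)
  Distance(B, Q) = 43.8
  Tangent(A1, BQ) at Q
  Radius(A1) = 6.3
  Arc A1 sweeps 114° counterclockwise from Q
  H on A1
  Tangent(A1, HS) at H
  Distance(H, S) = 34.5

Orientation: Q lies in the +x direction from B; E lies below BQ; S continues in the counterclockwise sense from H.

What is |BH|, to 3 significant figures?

39.1

Since A1 is tangent to BQ there, EQ ⟂ BQ, so E = Q + (0, -6.3) = (43.8, -6.30). On A1, Q sits at bearing 90° from E; a 114° counterclockwise sweep puts H at bearing 204°, so H = E + 6.3·(cos 204°, sin 204°) = (38.0, -8.86). Then |BH| = |H − B| = 39.1.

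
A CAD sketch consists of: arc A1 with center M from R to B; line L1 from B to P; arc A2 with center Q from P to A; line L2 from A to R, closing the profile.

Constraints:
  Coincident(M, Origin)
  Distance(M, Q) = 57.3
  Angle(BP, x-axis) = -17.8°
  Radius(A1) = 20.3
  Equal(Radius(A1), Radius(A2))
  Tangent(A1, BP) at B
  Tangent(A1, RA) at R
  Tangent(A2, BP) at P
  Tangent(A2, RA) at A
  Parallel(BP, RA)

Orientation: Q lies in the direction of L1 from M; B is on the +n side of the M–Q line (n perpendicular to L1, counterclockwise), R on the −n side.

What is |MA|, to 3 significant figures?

60.8

The slot axis is L1's direction at -17.8°, so u = (cos -17.8°, sin -17.8°) = (0.952, -0.306) and n = (−sin -17.8°, cos -17.8°) = (0.306, 0.952). M is at the origin and Q lies 57.3 along u from M, so Q = 57.3·u = (54.6, -17.5). Tangency of A1 to both parallel lines with radius 20.3 puts B and R at M ± 20.3·n: B = (6.21, 19.3), R = (-6.21, -19.3). Equal radii place P and A the same way about Q: P = Q + 20.3·n = (60.8, 1.81), A = Q − 20.3·n = (48.4, -36.8). Then |MA| = |A − M| = 60.8.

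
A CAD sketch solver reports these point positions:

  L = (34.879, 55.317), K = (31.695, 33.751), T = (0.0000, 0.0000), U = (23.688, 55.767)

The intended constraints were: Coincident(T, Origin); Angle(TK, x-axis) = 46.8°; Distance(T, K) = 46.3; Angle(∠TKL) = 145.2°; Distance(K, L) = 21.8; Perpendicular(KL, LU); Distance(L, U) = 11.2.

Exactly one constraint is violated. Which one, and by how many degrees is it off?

Perpendicular(KL, LU) — off by 6.10°.

T = (0.00, 0.00) ✓; TK at 46.80° ✓; |TK| = 46.30 ✓; ∠TKL = 145.2° ✓; |KL| = 21.80 ✓; ∠(KL, LU) = 96.10° ✗; |LU| = 11.20 ✓.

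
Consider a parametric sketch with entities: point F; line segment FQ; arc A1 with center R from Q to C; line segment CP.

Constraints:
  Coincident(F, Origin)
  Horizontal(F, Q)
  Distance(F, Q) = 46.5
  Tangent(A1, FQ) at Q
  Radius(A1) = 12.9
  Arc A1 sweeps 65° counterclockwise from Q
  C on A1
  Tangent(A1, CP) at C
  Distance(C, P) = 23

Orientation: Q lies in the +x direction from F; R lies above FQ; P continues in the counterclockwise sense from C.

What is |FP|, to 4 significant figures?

73.57

On A1, Q sits at bearing -90° from R; a 65° counterclockwise sweep puts C at bearing -25°, so C = R + 12.9·(cos -25°, sin -25°) = (58.19, 7.448). Since A1 is tangent to CP there, RC ⟂ CP, so CP runs along (−sin -25°, cos -25°); with |CP| = 23.0, P = (67.91, 28.29). Then |FP| = |P − F| = 73.57.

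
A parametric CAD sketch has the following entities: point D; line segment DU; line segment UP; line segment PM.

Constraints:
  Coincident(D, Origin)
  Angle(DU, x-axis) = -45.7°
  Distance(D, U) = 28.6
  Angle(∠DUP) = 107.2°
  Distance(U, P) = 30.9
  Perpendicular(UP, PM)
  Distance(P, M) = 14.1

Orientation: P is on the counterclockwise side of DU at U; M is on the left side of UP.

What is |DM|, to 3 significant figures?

41.5

D is at the origin; DU runs at -45.7° with length 28.6, so U = 28.6·(cos -45.7°, sin -45.7°) = (20.0, -20.5). ∠DUP = 107.2°, so UP runs at -45.7° + (180° − 107.2°) = 27.1° from the x-axis; with |UP| = 30.9, P = U + 30.9·(cos 27.1°, sin 27.1°) = (47.5, -6.39). UP ⟂ PM; with |PM| = 14.1 on the left of UP, M = P + 14.1·(-0.456, 0.890) = (41.1, 6.16). Then |DM| = |M − D| = 41.5.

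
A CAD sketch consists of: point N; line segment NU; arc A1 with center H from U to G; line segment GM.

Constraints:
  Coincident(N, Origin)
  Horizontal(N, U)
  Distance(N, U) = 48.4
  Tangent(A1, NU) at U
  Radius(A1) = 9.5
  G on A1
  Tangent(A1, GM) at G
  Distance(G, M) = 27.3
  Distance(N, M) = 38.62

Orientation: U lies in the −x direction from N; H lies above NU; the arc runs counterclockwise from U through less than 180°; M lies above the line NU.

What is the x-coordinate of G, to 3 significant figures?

-40.2

Checks: |HG| = 9.500 ✓; ∠(HG, GM) = 90.00° ✓; |GM| = 27.30 ✓; |NM| = 38.62 ✓.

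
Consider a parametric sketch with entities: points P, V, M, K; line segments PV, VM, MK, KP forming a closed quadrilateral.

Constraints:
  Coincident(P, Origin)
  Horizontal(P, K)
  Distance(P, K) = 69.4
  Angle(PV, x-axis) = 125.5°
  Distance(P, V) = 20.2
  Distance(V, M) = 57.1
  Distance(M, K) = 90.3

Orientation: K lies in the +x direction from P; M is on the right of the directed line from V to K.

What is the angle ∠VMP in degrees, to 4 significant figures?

15.94°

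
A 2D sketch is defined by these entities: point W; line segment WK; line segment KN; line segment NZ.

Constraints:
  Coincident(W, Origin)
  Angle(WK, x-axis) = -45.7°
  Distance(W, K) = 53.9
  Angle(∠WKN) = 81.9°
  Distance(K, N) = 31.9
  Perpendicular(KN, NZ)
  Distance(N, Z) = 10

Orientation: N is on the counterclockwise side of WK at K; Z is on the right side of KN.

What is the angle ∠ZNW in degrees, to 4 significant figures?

155.5°

W is at the origin; WK runs at -45.7° with length 53.9, so K = 53.9·(cos -45.7°, sin -45.7°) = (37.64, -38.58). ∠WKN = 81.9°, so KN runs at -45.7° + (180° − 81.9°) = 52.40° from the x-axis; with |KN| = 31.9, N = K + 31.9·(cos 52.40°, sin 52.40°) = (57.11, -13.30). The perpendicularity gives NZ at right angles to KN; with |NZ| = 10.0 on the right of KN, Z = N + 10.0·(0.7923, -0.6101) = (65.03, -19.40). Then cos ∠ZNW = NZ·NW / (|NZ||NW|), giving 155.5°.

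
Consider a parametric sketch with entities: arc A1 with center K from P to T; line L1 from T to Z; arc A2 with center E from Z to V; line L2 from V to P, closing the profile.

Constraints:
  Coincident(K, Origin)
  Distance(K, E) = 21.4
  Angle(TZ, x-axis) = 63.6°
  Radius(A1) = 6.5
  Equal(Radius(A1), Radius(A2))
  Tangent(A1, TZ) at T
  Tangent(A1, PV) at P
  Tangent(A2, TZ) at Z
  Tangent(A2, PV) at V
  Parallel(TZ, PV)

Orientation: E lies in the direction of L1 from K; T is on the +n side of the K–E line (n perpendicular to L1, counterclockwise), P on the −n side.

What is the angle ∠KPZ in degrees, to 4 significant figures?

58.72°

The slot axis is L1's direction at 63.6°, so u = (cos 63.6°, sin 63.6°) = (0.4446, 0.8957) and n = (−sin 63.6°, cos 63.6°) = (-0.8957, 0.4446). K is at the origin and E lies 21.4 along u from K, so E = 21.4·u = (9.515, 19.17). Tangency of A1 to both parallel lines with radius 6.5 puts T and P at K ± 6.5·n: T = (-5.822, 2.890), P = (5.822, -2.890). Equal radii place Z and V the same way about E: Z = E + 6.5·n = (3.693, 22.06), V = E − 6.5·n = (15.34, 16.28). Then cos ∠KPZ = PK·PZ / (|PK||PZ|), giving 58.72°.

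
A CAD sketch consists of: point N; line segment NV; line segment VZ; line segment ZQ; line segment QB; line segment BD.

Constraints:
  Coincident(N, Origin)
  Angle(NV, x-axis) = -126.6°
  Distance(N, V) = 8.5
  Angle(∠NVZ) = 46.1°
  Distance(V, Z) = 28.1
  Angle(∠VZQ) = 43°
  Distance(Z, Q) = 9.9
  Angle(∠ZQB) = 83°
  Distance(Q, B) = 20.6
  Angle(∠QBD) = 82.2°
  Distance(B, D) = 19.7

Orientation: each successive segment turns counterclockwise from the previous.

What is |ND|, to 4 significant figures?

32.42

N is at the origin; NV runs at -126.6° with length 8.5, so V = (-5.068, -6.824). ∠NVZ = 46.1° gives VZ at 7.300° from the x-axis; with |VZ| = 28.1, Z = (22.80, -3.253). ∠VZQ = 43.0° gives ZQ at 144.3° from the x-axis; with |ZQ| = 9.9, Q = (14.76, 2.524). ∠ZQB = 83.0° gives QB at -118.7° from the x-axis; with |QB| = 20.6, B = (4.872, -15.55). ∠QBD = 82.2° gives BD at -20.90° from the x-axis; with |BD| = 19.7, D = (23.28, -22.57). Then |ND| = |D − N| = 32.42.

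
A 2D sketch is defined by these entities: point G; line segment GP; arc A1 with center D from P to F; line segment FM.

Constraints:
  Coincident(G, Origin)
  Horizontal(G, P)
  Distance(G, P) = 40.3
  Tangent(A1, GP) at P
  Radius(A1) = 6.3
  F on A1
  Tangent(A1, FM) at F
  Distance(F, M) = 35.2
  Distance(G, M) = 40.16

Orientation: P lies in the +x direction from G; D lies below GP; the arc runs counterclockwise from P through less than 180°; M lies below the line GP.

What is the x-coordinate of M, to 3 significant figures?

19.3

Checks: |DF| = 6.300 ✓; ∠(DF, FM) = 90.00° ✓; |FM| = 35.20 ✓; |GM| = 40.16 ✓.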